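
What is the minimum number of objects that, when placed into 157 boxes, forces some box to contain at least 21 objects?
n = (21 − 1)·157 + 1 = 3141

By the generalised pigeonhole principle, to guarantee some box contains ≥ r objects we need more than (r − 1) · k objects total. Threshold: n = (r − 1) · k + 1. With r = 21 and k = 157: n = 20 · 157 + 1 = 3140 + 1 = 3141. For n = 3140 = 20 · 157, we can put exactly 20 objects in every box, avoiding 21 in any single one — so 3141 is tight.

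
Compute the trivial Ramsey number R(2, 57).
R(2, 57) = 57

R(2, k) = k for all k ≥ 2: in a 2-colouring of K_k, either some edge is red (a red K_2) or all edges are blue (a blue K_k). And K_{56} coloured all-blue has no blue K_57, so R(2, 57) > 56. Hence R(2, 57) = 57.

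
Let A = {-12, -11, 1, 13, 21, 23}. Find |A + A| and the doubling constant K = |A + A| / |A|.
K = |A + A| / |A| = 20/6 = 10/3

Enumerate A + A = {a + b : a, b ∈ A}. With |A| = 6, there are |A|^2 = 36 ordered sum pairs; collecting distinct values, A + A = {-24, -23, -22, -11, -10, 1, 2, 9, 10, 11, 12, 14, 22, 24, 26, 34, 36, 42, 44, 46}, so |A + A| = 20. Thus K = 20/6 = 10/3. For comparison, the minimum possible |A + A| over all 6-element sets is 2·6 − 1 = 11 (so min K = 11/6), attained only by arithmetic progressions.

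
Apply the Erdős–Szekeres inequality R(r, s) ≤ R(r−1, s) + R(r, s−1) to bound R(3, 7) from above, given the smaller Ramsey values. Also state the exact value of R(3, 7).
R(3, 7) ≤ R(2, 7) + R(3, 6) = 7 + 18 = 25; exact value R(3, 7) = 23.

The Erdős–Szekeres recurrence R(r, s) ≤ R(r−1, s) + R(r, s−1) applied to (r, s) = (3, 7) gives
  R(3, 7) ≤ R(2, 7) + R(3, 6) = 7 + 18 = 25.
(Recall R(2, k) = k and R is symmetric.) The recurrence is not tight here (it gives 25, but the exact value is R(3, 7) = 23); the tight upper bound requires a sharper argument than the simple recurrence, combined with a lower-bound construction on K_{22}.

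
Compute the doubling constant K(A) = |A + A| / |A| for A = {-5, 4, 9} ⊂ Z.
K = |A + A| / |A| = 6/3 = 2

Enumerate A + A = {a + b : a, b ∈ A}. With |A| = 3, there are |A|^2 = 9 ordered sum pairs; collecting distinct values, A + A = {-10, -1, 4, 8, 13, 18}, so |A + A| = 6. Thus K = 6/3 = 2. For comparison, the minimum possible |A + A| over all 3-element sets is 2·3 − 1 = 5 (so min K = 5/3), attained only by arithmetic progressions.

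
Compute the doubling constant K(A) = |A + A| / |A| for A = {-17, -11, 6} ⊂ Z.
K = |A + A| / |A| = 6/3 = 2

Enumerate A + A = {a + b : a, b ∈ A}. With |A| = 3, there are |A|^2 = 9 ordered sum pairs; collecting distinct values, A + A = {-34, -28, -22, -11, -5, 12}, so |A + A| = 6. Thus K = 6/3 = 2. For comparison, the minimum possible |A + A| over all 3-element sets is 2·3 − 1 = 5 (so min K = 5/3), attained only by arithmetic progressions.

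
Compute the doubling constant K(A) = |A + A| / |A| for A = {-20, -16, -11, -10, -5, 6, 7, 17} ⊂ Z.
K = |A + A| / |A| = 30/8 = 15/4

Enumerate A + A = {a + b : a, b ∈ A}. With |A| = 8, there are |A|^2 = 64 ordered sum pairs; collecting distinct values, A + A = {-40, -36, -32, -31, -30, -27, -26, -25, -22, -21, -20, -16, -15, -14, -13, -10, -9, -5, -4, -3, 1, 2, 6, 7, 12, 13, 14, 23, 24, 34}, so |A + A| = 30. Thus K = 30/8 = 15/4. For comparison, the minimum possible |A + A| over all 8-element sets is 2·8 − 1 = 15 (so min K = 15/8), attained only by arithmetic progressions.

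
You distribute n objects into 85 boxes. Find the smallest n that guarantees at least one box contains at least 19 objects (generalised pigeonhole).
n = (19 − 1)·85 + 1 = 1531

By the generalised pigeonhole principle, to guarantee some box contains ≥ r objects we need more than (r − 1) · k objects total. Threshold: n = (r − 1) · k + 1. With r = 19 and k = 85: n = 18 · 85 + 1 = 1530 + 1 = 1531. For n = 1530 = 18 · 85, we can put exactly 18 objects in every box, avoiding 19 in any single one — so 1531 is tight.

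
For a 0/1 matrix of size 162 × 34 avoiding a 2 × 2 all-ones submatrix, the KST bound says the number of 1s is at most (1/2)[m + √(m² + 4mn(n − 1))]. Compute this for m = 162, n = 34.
z(162, 34; 2, 2) ≤ (1/2)[162 + √(162² + 4·162·34·33)] = (1/2)[162 + √753300] = 514.9643

Kővári–Sós–Turán: let r_1, ..., r_162 be the row sums and z = Σ r_i the total number of 1s. Each pair of columns can share at most one row with both entries 1 (else a 2×2 all-ones block appears), so Σ_i C(r_i, 2) ≤ C(34, 2) = 561. By convexity Σ_i C(r_i, 2) ≥ 162·C(z/162, 2) = z(z − 162)/(2·162), giving z² − 162z − 162·34·33 ≤ 0 and hence z ≤ (1/2)[162 + √(26244 + 4·181764)] = (1/2)[162 + √753300] ≈ (1/2)(162 + 867.9286) = 514.9643.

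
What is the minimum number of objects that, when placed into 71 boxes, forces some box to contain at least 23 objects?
n = (23 − 1)·71 + 1 = 1563

By the generalised pigeonhole principle, to guarantee some box contains ≥ r objects we need more than (r − 1) · k objects total. Threshold: n = (r − 1) · k + 1. With r = 23 and k = 71: n = 22 · 71 + 1 = 1562 + 1 = 1563. For n = 1562 = 22 · 71, we can put exactly 22 objects in every box, avoiding 23 in any single one — so 1563 is tight.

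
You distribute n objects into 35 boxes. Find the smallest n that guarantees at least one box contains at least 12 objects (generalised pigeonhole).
n = (12 − 1)·35 + 1 = 386

By the generalised pigeonhole principle, to guarantee some box contains ≥ r objects we need more than (r − 1) · k objects total. Threshold: n = (r − 1) · k + 1. With r = 12 and k = 35: n = 11 · 35 + 1 = 385 + 1 = 386. For n = 385 = 11 · 35, we can put exactly 11 objects in every box, avoiding 12 in any single one — so 386 is tight.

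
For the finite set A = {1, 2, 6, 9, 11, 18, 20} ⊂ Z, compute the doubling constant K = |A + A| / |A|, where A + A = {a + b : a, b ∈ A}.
K = |A + A| / |A| = 24/7

Enumerate A + A = {a + b : a, b ∈ A}. With |A| = 7, there are |A|^2 = 49 ordered sum pairs; collecting distinct values, A + A = {2, 3, 4, 7, 8, 10, 11, 12, 13, 15, 17, 18, 19, 20, 21, 22, 24, 26, 27, 29, 31, 36, 38, 40}, so |A + A| = 24. Thus K = 24/7. For comparison, the minimum possible |A + A| over all 7-element sets is 2·7 − 1 = 13 (so min K = 13/7), attained only by arithmetic progressions.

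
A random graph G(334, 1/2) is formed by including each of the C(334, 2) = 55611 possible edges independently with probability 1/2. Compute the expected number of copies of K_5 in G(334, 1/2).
E[# K_5] = C(334, 5) · (1/2)^C(5, 2) = 33611622066 / 2^10 = 16805811033/512 ≈ 32823849.673828

For each 5-subset S of vertices (there are C(334, 5) = 33611622066 such S), let X_S = 1 if S induces a K_5 (all C(5, 2) = 10 edges present). Then P(X_S = 1) = (1/2)^10 = 1/1024. By linearity of expectation, E[# K_5] = C(334, 5) · (1/2)^10 = 33611622066 / 1024 = 16805811033/512 ≈ 32823849.673828.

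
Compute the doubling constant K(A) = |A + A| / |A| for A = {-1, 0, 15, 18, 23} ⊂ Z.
K = |A + A| / |A| = 15/5 = 3

Enumerate A + A = {a + b : a, b ∈ A}. With |A| = 5, there are |A|^2 = 25 ordered sum pairs; collecting distinct values, A + A = {-2, -1, 0, 14, 15, 17, 18, 22, 23, 30, 33, 36, 38, 41, 46}, so |A + A| = 15. Thus K = 15/5 = 3. For comparison, the minimum possible |A + A| over all 5-element sets is 2·5 − 1 = 9 (so min K = 9/5), attained only by arithmetic progressions.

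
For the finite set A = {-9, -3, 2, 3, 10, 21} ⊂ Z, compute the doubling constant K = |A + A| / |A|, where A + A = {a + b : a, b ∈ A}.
K = |A + A| / |A| = 19/6

Enumerate A + A = {a + b : a, b ∈ A}. With |A| = 6, there are |A|^2 = 36 ordered sum pairs; collecting distinct values, A + A = {-18, -12, -7, -6, -1, 0, 1, 4, 5, 6, 7, 12, 13, 18, 20, 23, 24, 31, 42}, so |A + A| = 19. Thus K = 19/6. For comparison, the minimum possible |A + A| over all 6-element sets is 2·6 − 1 = 11 (so min K = 11/6), attained only by arithmetic progressions.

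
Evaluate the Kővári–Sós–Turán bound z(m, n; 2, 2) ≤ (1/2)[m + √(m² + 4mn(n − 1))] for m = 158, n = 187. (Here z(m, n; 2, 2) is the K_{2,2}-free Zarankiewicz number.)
z(158, 187; 2, 2) ≤ (1/2)[158 + √(158² + 4·158·187·186)] = (1/2)[158 + √22007188] = 2424.591

Kővári–Sós–Turán: let r_1, ..., r_158 be the row sums and z = Σ r_i the total number of 1s. Each pair of columns can share at most one row with both entries 1 (else a 2×2 all-ones block appears), so Σ_i C(r_i, 2) ≤ C(187, 2) = 17391. By convexity Σ_i C(r_i, 2) ≥ 158·C(z/158, 2) = z(z − 158)/(2·158), giving z² − 158z − 158·187·186 ≤ 0 and hence z ≤ (1/2)[158 + √(24964 + 4·5495556)] = (1/2)[158 + √22007188] ≈ (1/2)(158 + 4691.1819) = 2424.591.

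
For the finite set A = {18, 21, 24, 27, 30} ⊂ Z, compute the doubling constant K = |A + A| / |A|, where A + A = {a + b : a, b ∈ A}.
K = |A + A| / |A| = 9/5

Enumerate A + A = {a + b : a, b ∈ A}. With |A| = 5, there are |A|^2 = 25 ordered sum pairs; collecting distinct values, A + A = {36, 39, 42, 45, 48, 51, 54, 57, 60}, so |A + A| = 9. Thus K = 9/5. Here |A + A| = 2|A| − 1 = 9, the minimum possible — so K = 9/5 is minimal, which holds iff A is an arithmetic progression.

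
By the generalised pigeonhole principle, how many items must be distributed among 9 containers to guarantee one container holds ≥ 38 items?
n = (38 − 1)·9 + 1 = 334

By the generalised pigeonhole principle, to guarantee some box contains ≥ r objects we need more than (r − 1) · k objects total. Threshold: n = (r − 1) · k + 1. With r = 38 and k = 9: n = 37 · 9 + 1 = 333 + 1 = 334. For n = 333 = 37 · 9, we can put exactly 37 objects in every box, avoiding 38 in any single one — so 334 is tight.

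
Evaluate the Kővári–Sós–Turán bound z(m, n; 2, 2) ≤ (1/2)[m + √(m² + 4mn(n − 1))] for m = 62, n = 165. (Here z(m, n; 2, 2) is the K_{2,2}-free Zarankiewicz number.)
z(62, 165; 2, 2) ≤ (1/2)[62 + √(62² + 4·62·165·164)] = (1/2)[62 + √6714724] = 1326.6392

Kővári–Sós–Turán: let r_1, ..., r_62 be the row sums and z = Σ r_i the total number of 1s. Each pair of columns can share at most one row with both entries 1 (else a 2×2 all-ones block appears), so Σ_i C(r_i, 2) ≤ C(165, 2) = 13530. By convexity Σ_i C(r_i, 2) ≥ 62·C(z/62, 2) = z(z − 62)/(2·62), giving z² − 62z − 62·165·164 ≤ 0 and hence z ≤ (1/2)[62 + √(3844 + 4·1677720)] = (1/2)[62 + √6714724] ≈ (1/2)(62 + 2591.2784) = 1326.6392.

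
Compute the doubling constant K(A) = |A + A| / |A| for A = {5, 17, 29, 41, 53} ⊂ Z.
K = |A + A| / |A| = 9/5

Enumerate A + A = {a + b : a, b ∈ A}. With |A| = 5, there are |A|^2 = 25 ordered sum pairs; collecting distinct values, A + A = {10, 22, 34, 46, 58, 70, 82, 94, 106}, so |A + A| = 9. Thus K = 9/5. Here |A + A| = 2|A| − 1 = 9, the minimum possible — so K = 9/5 is minimal, which holds iff A is an arithmetic progression.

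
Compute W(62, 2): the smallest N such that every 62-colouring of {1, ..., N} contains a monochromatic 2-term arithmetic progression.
W(62, 2) = 62 + 1 = 63

A 2-term AP is any pair of integers, so a monochromatic 2-AP exists iff some colour is used at least twice. With 62 colours, the colouring i ↦ i on {1, ..., 62} uses each colour once, avoiding any monochromatic pair, so W(62, 2) > 62. For {1, ..., 63}, pigeonhole forces two integers of the same colour, which form a monochromatic 2-AP. Hence W(62, 2) = 63.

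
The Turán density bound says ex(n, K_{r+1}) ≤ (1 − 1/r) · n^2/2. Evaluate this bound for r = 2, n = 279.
Turán density bound = (1/2) · 279^2/2 = 77841/4 ≈ 19460.25

Turán's theorem: ex(n, K_{r+1}) is achieved by the complete r-partite Turán graph T(n, r) with parts as balanced as possible, and is at most (1 − 1/r) · n^2/2. For r = 2, n = 279: the density bound is (1/2) · 77841/2 = 77841/4 ≈ 19460.25. The integer-valued extremum is e(T(279, 2)) = 19460, which is strictly less than the density bound 77841/4 since 2 ∤ 279 (the parts of T(279, 2) cannot all be equal).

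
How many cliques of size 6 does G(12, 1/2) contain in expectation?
E[# K_6] = C(12, 6) · (1/2)^C(6, 2) = 924 / 2^15 = 231/8192 ≈ 0.028198

For each 6-subset S of vertices (there are C(12, 6) = 924 such S), let X_S = 1 if S induces a K_6 (all C(6, 2) = 15 edges present). Then P(X_S = 1) = (1/2)^15 = 1/32768. By linearity of expectation, E[# K_6] = C(12, 6) · (1/2)^15 = 924 / 32768 = 231/8192 ≈ 0.028198.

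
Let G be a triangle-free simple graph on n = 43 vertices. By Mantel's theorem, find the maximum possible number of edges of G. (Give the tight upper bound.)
ex(43, K_3) = ⌊43^2/4⌋ = 462

Mantel (1907): a triangle-free graph on n vertices has at most ⌊n^2/4⌋ edges, with equality for the complete bipartite graph K_{⌊n/2⌋, ⌈n/2⌉}. For n = 43: ⌊43^2/4⌋ = ⌊1849/4⌋ = 462. The extremal graph is K_{21, 22}, which has 21·22 = 462 edges.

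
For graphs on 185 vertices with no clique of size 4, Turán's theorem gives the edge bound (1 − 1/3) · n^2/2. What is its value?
Turán density bound = (2/3) · 185^2/2 = 34225/3 ≈ 11408.3333

Turán's theorem: ex(n, K_{r+1}) is achieved by the complete r-partite Turán graph T(n, r) with parts as balanced as possible, and is at most (1 − 1/r) · n^2/2. For r = 3, n = 185: the density bound is (2/3) · 34225/2 = 34225/3 ≈ 11408.3333. The integer-valued extremum is e(T(185, 3)) = 11408, which is strictly less than the density bound 34225/3 since 3 ∤ 185 (the parts of T(185, 3) cannot all be equal).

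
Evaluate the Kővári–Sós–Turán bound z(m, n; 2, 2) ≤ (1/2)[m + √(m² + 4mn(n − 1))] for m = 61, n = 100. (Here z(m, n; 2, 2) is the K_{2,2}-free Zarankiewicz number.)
z(61, 100; 2, 2) ≤ (1/2)[61 + √(61² + 4·61·100·99)] = (1/2)[61 + √2419321] = 808.2083

Kővári–Sós–Turán: let r_1, ..., r_61 be the row sums and z = Σ r_i the total number of 1s. Each pair of columns can share at most one row with both entries 1 (else a 2×2 all-ones block appears), so Σ_i C(r_i, 2) ≤ C(100, 2) = 4950. By convexity Σ_i C(r_i, 2) ≥ 61·C(z/61, 2) = z(z − 61)/(2·61), giving z² − 61z − 61·100·99 ≤ 0 and hence z ≤ (1/2)[61 + √(3721 + 4·603900)] = (1/2)[61 + √2419321] ≈ (1/2)(61 + 1555.4167) = 808.2083.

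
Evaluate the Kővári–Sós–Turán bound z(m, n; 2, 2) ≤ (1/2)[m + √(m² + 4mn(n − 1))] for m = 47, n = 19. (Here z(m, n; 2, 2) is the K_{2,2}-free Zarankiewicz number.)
z(47, 19; 2, 2) ≤ (1/2)[47 + √(47² + 4·47·19·18)] = (1/2)[47 + √66505] = 152.4428

Kővári–Sós–Turán: let r_1, ..., r_47 be the row sums and z = Σ r_i the total number of 1s. Each pair of columns can share at most one row with both entries 1 (else a 2×2 all-ones block appears), so Σ_i C(r_i, 2) ≤ C(19, 2) = 171. By convexity Σ_i C(r_i, 2) ≥ 47·C(z/47, 2) = z(z − 47)/(2·47), giving z² − 47z − 47·19·18 ≤ 0 and hence z ≤ (1/2)[47 + √(2209 + 4·16074)] = (1/2)[47 + √66505] ≈ (1/2)(47 + 257.8856) = 152.4428.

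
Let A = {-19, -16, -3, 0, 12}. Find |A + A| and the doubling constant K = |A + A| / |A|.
K = |A + A| / |A| = 14/5

Enumerate A + A = {a + b : a, b ∈ A}. With |A| = 5, there are |A|^2 = 25 ordered sum pairs; collecting distinct values, A + A = {-38, -35, -32, -22, -19, -16, -7, -6, -4, -3, 0, 9, 12, 24}, so |A + A| = 14. Thus K = 14/5. For comparison, the minimum possible |A + A| over all 5-element sets is 2·5 − 1 = 9 (so min K = 9/5), attained only by arithmetic progressions.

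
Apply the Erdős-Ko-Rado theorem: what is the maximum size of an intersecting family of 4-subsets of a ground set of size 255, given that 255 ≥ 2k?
max |F| = C(254, 3) = 2699004

Erdős-Ko-Rado (1961): when n ≥ 2k, max |F| = C(n−1, k−1). The bound is attained by the star {A : i ∈ A} for any fixed i ∈ [n]. Here C(255−1, 4−1) = C(254, 3) = 2699004.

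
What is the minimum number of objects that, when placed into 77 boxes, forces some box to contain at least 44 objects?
n = (44 − 1)·77 + 1 = 3312

By the generalised pigeonhole principle, to guarantee some box contains ≥ r objects we need more than (r − 1) · k objects total. Threshold: n = (r − 1) · k + 1. With r = 44 and k = 77: n = 43 · 77 + 1 = 3311 + 1 = 3312. For n = 3311 = 43 · 77, we can put exactly 43 objects in every box, avoiding 44 in any single one — so 3312 is tight.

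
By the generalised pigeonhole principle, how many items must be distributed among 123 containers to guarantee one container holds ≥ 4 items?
n = (4 − 1)·123 + 1 = 370

By the generalised pigeonhole principle, to guarantee some box contains ≥ r objects we need more than (r − 1) · k objects total. Threshold: n = (r − 1) · k + 1. With r = 4 and k = 123: n = 3 · 123 + 1 = 369 + 1 = 370. For n = 369 = 3 · 123, we can put exactly 3 objects in every box, avoiding 4 in any single one — so 370 is tight.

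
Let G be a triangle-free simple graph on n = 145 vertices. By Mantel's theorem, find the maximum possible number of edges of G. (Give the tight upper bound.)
ex(145, K_3) = ⌊145^2/4⌋ = 5256

Mantel (1907): a triangle-free graph on n vertices has at most ⌊n^2/4⌋ edges, with equality for the complete bipartite graph K_{⌊n/2⌋, ⌈n/2⌉}. For n = 145: ⌊145^2/4⌋ = ⌊21025/4⌋ = 5256. The extremal graph is K_{72, 73}, which has 72·73 = 5256 edges.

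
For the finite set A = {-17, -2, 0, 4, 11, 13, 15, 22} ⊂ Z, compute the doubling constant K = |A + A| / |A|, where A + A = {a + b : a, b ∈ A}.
K = |A + A| / |A| = 28/8 = 7/2

Enumerate A + A = {a + b : a, b ∈ A}. With |A| = 8, there are |A|^2 = 64 ordered sum pairs; collecting distinct values, A + A = {-34, -19, -17, -13, -6, -4, -2, 0, 2, 4, 5, 8, 9, 11, 13, 15, 17, 19, 20, 22, 24, 26, 28, 30, 33, 35, 37, 44}, so |A + A| = 28. Thus K = 28/8 = 7/2. For comparison, the minimum possible |A + A| over all 8-element sets is 2·8 − 1 = 15 (so min K = 15/8), attained only by arithmetic progressions.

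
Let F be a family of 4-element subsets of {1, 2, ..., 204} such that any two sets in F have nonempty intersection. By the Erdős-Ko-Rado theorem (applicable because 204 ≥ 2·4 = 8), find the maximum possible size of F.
max |F| = C(203, 3) = 1373701

Erdős-Ko-Rado (1961): when n ≥ 2k, max |F| = C(n−1, k−1). The bound is attained by the star {A : i ∈ A} for any fixed i ∈ [n]. Here C(204−1, 4−1) = C(203, 3) = 1373701.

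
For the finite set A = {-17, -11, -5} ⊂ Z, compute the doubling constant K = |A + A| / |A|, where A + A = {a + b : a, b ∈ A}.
K = |A + A| / |A| = 5/3

Enumerate A + A = {a + b : a, b ∈ A}. With |A| = 3, there are |A|^2 = 9 ordered sum pairs; collecting distinct values, A + A = {-34, -28, -22, -16, -10}, so |A + A| = 5. Thus K = 5/3. Here |A + A| = 2|A| − 1 = 5, the minimum possible — so K = 5/3 is minimal, which holds iff A is an arithmetic progression.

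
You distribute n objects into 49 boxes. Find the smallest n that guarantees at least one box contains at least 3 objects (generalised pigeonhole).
n = (3 − 1)·49 + 1 = 99

By the generalised pigeonhole principle, to guarantee some box contains ≥ r objects we need more than (r − 1) · k objects total. Threshold: n = (r − 1) · k + 1. With r = 3 and k = 49: n = 2 · 49 + 1 = 98 + 1 = 99. For n = 98 = 2 · 49, we can put exactly 2 objects in every box, avoiding 3 in any single one — so 99 is tight.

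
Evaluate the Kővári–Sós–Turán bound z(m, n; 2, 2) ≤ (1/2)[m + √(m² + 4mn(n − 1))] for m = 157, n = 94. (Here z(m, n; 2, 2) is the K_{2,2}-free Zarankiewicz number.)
z(157, 94; 2, 2) ≤ (1/2)[157 + √(157² + 4·157·94·93)] = (1/2)[157 + √5514625] = 1252.6619

Kővári–Sós–Turán: let r_1, ..., r_157 be the row sums and z = Σ r_i the total number of 1s. Each pair of columns can share at most one row with both entries 1 (else a 2×2 all-ones block appears), so Σ_i C(r_i, 2) ≤ C(94, 2) = 4371. By convexity Σ_i C(r_i, 2) ≥ 157·C(z/157, 2) = z(z − 157)/(2·157), giving z² − 157z − 157·94·93 ≤ 0 and hence z ≤ (1/2)[157 + √(24649 + 4·1372494)] = (1/2)[157 + √5514625] ≈ (1/2)(157 + 2348.3239) = 1252.6619.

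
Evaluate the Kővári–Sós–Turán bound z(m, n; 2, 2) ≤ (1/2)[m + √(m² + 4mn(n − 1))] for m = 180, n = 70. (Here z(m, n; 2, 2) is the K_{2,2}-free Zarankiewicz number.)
z(180, 70; 2, 2) ≤ (1/2)[180 + √(180² + 4·180·70·69)] = (1/2)[180 + √3510000] = 1026.7497

Kővári–Sós–Turán: let r_1, ..., r_180 be the row sums and z = Σ r_i the total number of 1s. Each pair of columns can share at most one row with both entries 1 (else a 2×2 all-ones block appears), so Σ_i C(r_i, 2) ≤ C(70, 2) = 2415. By convexity Σ_i C(r_i, 2) ≥ 180·C(z/180, 2) = z(z − 180)/(2·180), giving z² − 180z − 180·70·69 ≤ 0 and hence z ≤ (1/2)[180 + √(32400 + 4·869400)] = (1/2)[180 + √3510000] ≈ (1/2)(180 + 1873.4994) = 1026.7497.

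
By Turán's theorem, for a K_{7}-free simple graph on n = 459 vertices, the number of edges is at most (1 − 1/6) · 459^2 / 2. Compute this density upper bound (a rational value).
Turán density bound = (5/6) · 459^2/2 = 351135/4 ≈ 87783.75

Turán's theorem: ex(n, K_{r+1}) is achieved by the complete r-partite Turán graph T(n, r) with parts as balanced as possible, and is at most (1 − 1/r) · n^2/2. For r = 6, n = 459: the density bound is (5/6) · 210681/2 = 351135/4 ≈ 87783.75. The integer-valued extremum is e(T(459, 6)) = 87783, which is strictly less than the density bound 351135/4 since 6 ∤ 459 (the parts of T(459, 6) cannot all be equal).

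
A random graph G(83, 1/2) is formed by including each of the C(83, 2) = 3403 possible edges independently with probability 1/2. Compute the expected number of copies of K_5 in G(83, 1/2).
E[# K_5] = C(83, 5) · (1/2)^C(5, 2) = 29034396 / 2^10 = 7258599/256 ≈ 28353.902344

For each 5-subset S of vertices (there are C(83, 5) = 29034396 such S), let X_S = 1 if S induces a K_5 (all C(5, 2) = 10 edges present). Then P(X_S = 1) = (1/2)^10 = 1/1024. By linearity of expectation, E[# K_5] = C(83, 5) · (1/2)^10 = 29034396 / 1024 = 7258599/256 ≈ 28353.902344.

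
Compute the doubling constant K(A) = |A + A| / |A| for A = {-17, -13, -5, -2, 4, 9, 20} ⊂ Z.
K = |A + A| / |A| = 25/7

Enumerate A + A = {a + b : a, b ∈ A}. With |A| = 7, there are |A|^2 = 49 ordered sum pairs; collecting distinct values, A + A = {-34, -30, -26, -22, -19, -18, -15, -13, -10, -9, -8, -7, -4, -1, 2, 3, 4, 7, 8, 13, 15, 18, 24, 29, 40}, so |A + A| = 25. Thus K = 25/7. For comparison, the minimum possible |A + A| over all 7-element sets is 2·7 − 1 = 13 (so min K = 13/7), attained only by arithmetic progressions.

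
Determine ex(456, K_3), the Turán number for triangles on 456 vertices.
ex(456, K_3) = ⌊456^2/4⌋ = 51984

Mantel (1907): a triangle-free graph on n vertices has at most ⌊n^2/4⌋ edges, with equality for the complete bipartite graph K_{⌊n/2⌋, ⌈n/2⌉}. For n = 456: ⌊456^2/4⌋ = ⌊207936/4⌋ = 51984. The extremal graph is K_{228, 228}, which has 228·228 = 51984 edges.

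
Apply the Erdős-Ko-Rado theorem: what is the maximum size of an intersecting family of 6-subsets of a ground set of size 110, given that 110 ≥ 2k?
max |F| = C(109, 5) = 116828271

The Erdős-Ko-Rado theorem states: for n ≥ 2k, an intersecting family of k-subsets of an n-element set has size at most C(n − 1, k − 1), with equality for 'star' families {A ⊆ [n] : |A| = k, i ∈ A} (fix an element i). For n = 110, k = 6: C(109, 5) = 116828271.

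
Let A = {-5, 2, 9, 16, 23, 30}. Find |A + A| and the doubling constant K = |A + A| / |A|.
K = |A + A| / |A| = 11/6

Enumerate A + A = {a + b : a, b ∈ A}. With |A| = 6, there are |A|^2 = 36 ordered sum pairs; collecting distinct values, A + A = {-10, -3, 4, 11, 18, 25, 32, 39, 46, 53, 60}, so |A + A| = 11. Thus K = 11/6. Here |A + A| = 2|A| − 1 = 11, the minimum possible — so K = 11/6 is minimal, which holds iff A is an arithmetic progression.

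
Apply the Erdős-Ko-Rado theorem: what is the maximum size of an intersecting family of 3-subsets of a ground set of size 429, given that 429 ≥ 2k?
max |F| = C(428, 2) = 91378

Erdős-Ko-Rado (1961): when n ≥ 2k, max |F| = C(n−1, k−1). The bound is attained by the star {A : i ∈ A} for any fixed i ∈ [n]. Here C(429−1, 3−1) = C(428, 2) = 91378.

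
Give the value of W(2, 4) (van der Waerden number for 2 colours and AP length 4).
W(2, 4) = 35

This is a classical value, W(2, 4) = 35, established by combining an explicit 2-colouring of {1, ..., 34} with no monochromatic 4-AP (giving the lower bound W(2, 4) > 34) and a finite case analysis / exhaustive computer search showing every 2-colouring of {1, ..., 35} has such an AP.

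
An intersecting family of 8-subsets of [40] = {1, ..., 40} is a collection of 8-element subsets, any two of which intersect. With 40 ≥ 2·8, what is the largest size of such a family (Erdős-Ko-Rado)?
max |F| = C(39, 7) = 15380937

Erdős-Ko-Rado (1961): when n ≥ 2k, max |F| = C(n−1, k−1). The bound is attained by the star {A : i ∈ A} for any fixed i ∈ [n]. Here C(40−1, 8−1) = C(39, 7) = 15380937.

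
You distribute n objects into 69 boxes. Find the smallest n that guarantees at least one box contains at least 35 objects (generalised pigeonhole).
n = (35 − 1)·69 + 1 = 2347

By the generalised pigeonhole principle, to guarantee some box contains ≥ r objects we need more than (r − 1) · k objects total. Threshold: n = (r − 1) · k + 1. With r = 35 and k = 69: n = 34 · 69 + 1 = 2346 + 1 = 2347. For n = 2346 = 34 · 69, we can put exactly 34 objects in every box, avoiding 35 in any single one — so 2347 is tight.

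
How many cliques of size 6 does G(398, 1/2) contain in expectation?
E[# K_6] = C(398, 6) · (1/2)^C(6, 2) = 5315230907547 / 2^15 ≈ 162207974.473480

For each 6-subset S of vertices (there are C(398, 6) = 5315230907547 such S), let X_S = 1 if S induces a K_6 (all C(6, 2) = 15 edges present). Then P(X_S = 1) = (1/2)^15 = 1/32768. By linearity of expectation, E[# K_6] = C(398, 6) · (1/2)^15 = 5315230907547 / 32768 ≈ 162207974.473480.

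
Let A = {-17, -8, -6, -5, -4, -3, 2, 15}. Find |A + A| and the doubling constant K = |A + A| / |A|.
K = |A + A| / |A| = 29/8

Enumerate A + A = {a + b : a, b ∈ A}. With |A| = 8, there are |A|^2 = 64 ordered sum pairs; collecting distinct values, A + A = {-34, -25, -23, -22, -21, -20, -16, -15, -14, -13, -12, -11, -10, -9, -8, -7, -6, -4, -3, -2, -1, 4, 7, 9, 10, 11, 12, 17, 30}, so |A + A| = 29. Thus K = 29/8. For comparison, the minimum possible |A + A| over all 8-element sets is 2·8 − 1 = 15 (so min K = 15/8), attained only by arithmetic progressions.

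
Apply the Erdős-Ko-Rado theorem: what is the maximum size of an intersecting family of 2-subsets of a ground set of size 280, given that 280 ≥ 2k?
max |F| = C(279, 1) = 279

Erdős-Ko-Rado (1961): when n ≥ 2k, max |F| = C(n−1, k−1). The bound is attained by the star {A : i ∈ A} for any fixed i ∈ [n]. Here C(280−1, 2−1) = C(279, 1) = 279.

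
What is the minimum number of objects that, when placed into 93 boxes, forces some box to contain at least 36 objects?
n = (36 − 1)·93 + 1 = 3256

By the generalised pigeonhole principle, to guarantee some box contains ≥ r objects we need more than (r − 1) · k objects total. Threshold: n = (r − 1) · k + 1. With r = 36 and k = 93: n = 35 · 93 + 1 = 3255 + 1 = 3256. For n = 3255 = 35 · 93, we can put exactly 35 objects in every box, avoiding 36 in any single one — so 3256 is tight.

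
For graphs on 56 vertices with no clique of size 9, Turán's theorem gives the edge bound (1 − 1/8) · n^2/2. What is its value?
Turán density bound = (7/8) · 56^2/2 = 1372

Turán's theorem: ex(n, K_{r+1}) is achieved by the complete r-partite Turán graph T(n, r) with parts as balanced as possible, and is at most (1 − 1/r) · n^2/2. For r = 8, n = 56: the density bound is (7/8) · 3136/2 = 1372. Since 8 ∣ 56, the Turán graph T(56, 8) has parts of equal size 7, and its edge count e(T(56, 8)) = 1372 attains the density bound exactly.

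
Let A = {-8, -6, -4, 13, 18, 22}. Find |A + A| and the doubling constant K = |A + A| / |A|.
K = |A + A| / |A| = 19/6

Enumerate A + A = {a + b : a, b ∈ A}. With |A| = 6, there are |A|^2 = 36 ordered sum pairs; collecting distinct values, A + A = {-16, -14, -12, -10, -8, 5, 7, 9, 10, 12, 14, 16, 18, 26, 31, 35, 36, 40, 44}, so |A + A| = 19. Thus K = 19/6. For comparison, the minimum possible |A + A| over all 6-element sets is 2·6 − 1 = 11 (so min K = 11/6), attained only by arithmetic progressions.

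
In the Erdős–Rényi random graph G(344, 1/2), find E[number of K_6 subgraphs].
E[# K_6] = C(344, 6) · (1/2)^C(6, 2) = 2202820789092 / 2^15 = 550705197273/8192 ≈ 67224755.526489

For each 6-subset S of vertices (there are C(344, 6) = 2202820789092 such S), let X_S = 1 if S induces a K_6 (all C(6, 2) = 15 edges present). Then P(X_S = 1) = (1/2)^15 = 1/32768. By linearity of expectation, E[# K_6] = C(344, 6) · (1/2)^15 = 2202820789092 / 32768 = 550705197273/8192 ≈ 67224755.526489.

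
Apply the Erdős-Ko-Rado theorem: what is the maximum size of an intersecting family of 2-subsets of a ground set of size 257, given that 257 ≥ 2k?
max |F| = C(256, 1) = 256

Erdős-Ko-Rado (1961): when n ≥ 2k, max |F| = C(n−1, k−1). The bound is attained by the star {A : i ∈ A} for any fixed i ∈ [n]. Here C(257−1, 2−1) = C(256, 1) = 256.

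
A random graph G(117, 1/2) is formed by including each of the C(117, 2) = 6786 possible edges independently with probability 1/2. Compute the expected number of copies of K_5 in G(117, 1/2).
E[# K_5] = C(117, 5) · (1/2)^C(5, 2) = 167549733 / 2^10 ≈ 163622.786133

For each 5-subset S of vertices (there are C(117, 5) = 167549733 such S), let X_S = 1 if S induces a K_5 (all C(5, 2) = 10 edges present). Then P(X_S = 1) = (1/2)^10 = 1/1024. By linearity of expectation, E[# K_5] = C(117, 5) · (1/2)^10 = 167549733 / 1024 ≈ 163622.786133.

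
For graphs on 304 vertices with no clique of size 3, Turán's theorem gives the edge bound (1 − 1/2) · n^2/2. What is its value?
Turán density bound = (1/2) · 304^2/2 = 23104

Turán's theorem: ex(n, K_{r+1}) is achieved by the complete r-partite Turán graph T(n, r) with parts as balanced as possible, and is at most (1 − 1/r) · n^2/2. For r = 2, n = 304: the density bound is (1/2) · 92416/2 = 23104. Since 2 ∣ 304, the Turán graph T(304, 2) has parts of equal size 152, and its edge count e(T(304, 2)) = 23104 attains the density bound exactly.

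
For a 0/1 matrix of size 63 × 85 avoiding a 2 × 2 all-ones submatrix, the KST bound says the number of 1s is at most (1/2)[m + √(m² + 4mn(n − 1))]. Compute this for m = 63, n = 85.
z(63, 85; 2, 2) ≤ (1/2)[63 + √(63² + 4·63·85·84)] = (1/2)[63 + √1803249] = 702.9255

Kővári–Sós–Turán: let r_1, ..., r_63 be the row sums and z = Σ r_i the total number of 1s. Each pair of columns can share at most one row with both entries 1 (else a 2×2 all-ones block appears), so Σ_i C(r_i, 2) ≤ C(85, 2) = 3570. By convexity Σ_i C(r_i, 2) ≥ 63·C(z/63, 2) = z(z − 63)/(2·63), giving z² − 63z − 63·85·84 ≤ 0 and hence z ≤ (1/2)[63 + √(3969 + 4·449820)] = (1/2)[63 + √1803249] ≈ (1/2)(63 + 1342.8511) = 702.9255.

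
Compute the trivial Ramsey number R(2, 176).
R(2, 176) = 176

R(2, k) = k for all k ≥ 2: in a 2-colouring of K_k, either some edge is red (a red K_2) or all edges are blue (a blue K_k). And K_{175} coloured all-blue has no blue K_176, so R(2, 176) > 175. Hence R(2, 176) = 176.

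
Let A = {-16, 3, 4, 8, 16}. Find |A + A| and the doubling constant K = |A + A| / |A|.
K = |A + A| / |A| = 15/5 = 3

Enumerate A + A = {a + b : a, b ∈ A}. With |A| = 5, there are |A|^2 = 25 ordered sum pairs; collecting distinct values, A + A = {-32, -13, -12, -8, 0, 6, 7, 8, 11, 12, 16, 19, 20, 24, 32}, so |A + A| = 15. Thus K = 15/5 = 3. For comparison, the minimum possible |A + A| over all 5-element sets is 2·5 − 1 = 9 (so min K = 9/5), attained only by arithmetic progressions.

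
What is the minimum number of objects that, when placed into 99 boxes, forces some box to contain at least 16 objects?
n = (16 − 1)·99 + 1 = 1486

By the generalised pigeonhole principle, to guarantee some box contains ≥ r objects we need more than (r − 1) · k objects total. Threshold: n = (r − 1) · k + 1. With r = 16 and k = 99: n = 15 · 99 + 1 = 1485 + 1 = 1486. For n = 1485 = 15 · 99, we can put exactly 15 objects in every box, avoiding 16 in any single one — so 1486 is tight.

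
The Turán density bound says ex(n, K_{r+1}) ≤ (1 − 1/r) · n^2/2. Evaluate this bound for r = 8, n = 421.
Turán density bound = (7/8) · 421^2/2 = 1240687/16 ≈ 77542.9375

Turán's theorem: ex(n, K_{r+1}) is achieved by the complete r-partite Turán graph T(n, r) with parts as balanced as possible, and is at most (1 − 1/r) · n^2/2. For r = 8, n = 421: the density bound is (7/8) · 177241/2 = 1240687/16 ≈ 77542.9375. The integer-valued extremum is e(T(421, 8)) = 77542, which is strictly less than the density bound 1240687/16 since 8 ∤ 421 (the parts of T(421, 8) cannot all be equal).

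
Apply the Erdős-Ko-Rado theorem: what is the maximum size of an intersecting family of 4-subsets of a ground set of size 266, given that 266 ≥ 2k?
max |F| = C(265, 3) = 3066580

The Erdős-Ko-Rado theorem states: for n ≥ 2k, an intersecting family of k-subsets of an n-element set has size at most C(n − 1, k − 1), with equality for 'star' families {A ⊆ [n] : |A| = k, i ∈ A} (fix an element i). For n = 266, k = 4: C(265, 3) = 3066580.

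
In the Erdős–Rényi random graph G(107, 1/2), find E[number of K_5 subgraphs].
E[# K_5] = C(107, 5) · (1/2)^C(5, 2) = 106308566 / 2^10 = 53154283/512 ≈ 103816.958984

For each 5-subset S of vertices (there are C(107, 5) = 106308566 such S), let X_S = 1 if S induces a K_5 (all C(5, 2) = 10 edges present). Then P(X_S = 1) = (1/2)^10 = 1/1024. By linearity of expectation, E[# K_5] = C(107, 5) · (1/2)^10 = 106308566 / 1024 = 53154283/512 ≈ 103816.958984.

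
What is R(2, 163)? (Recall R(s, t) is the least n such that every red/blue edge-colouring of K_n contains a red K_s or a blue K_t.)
R(2, 163) = 163

R(2, k) = k for all k ≥ 2: in a 2-colouring of K_k, either some edge is red (a red K_2) or all edges are blue (a blue K_k). And K_{162} coloured all-blue has no blue K_163, so R(2, 163) > 162. Hence R(2, 163) = 163.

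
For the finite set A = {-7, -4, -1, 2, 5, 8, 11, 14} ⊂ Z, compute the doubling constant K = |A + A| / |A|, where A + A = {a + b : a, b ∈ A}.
K = |A + A| / |A| = 15/8

Enumerate A + A = {a + b : a, b ∈ A}. With |A| = 8, there are |A|^2 = 64 ordered sum pairs; collecting distinct values, A + A = {-14, -11, -8, -5, -2, 1, 4, 7, 10, 13, 16, 19, 22, 25, 28}, so |A + A| = 15. Thus K = 15/8. Here |A + A| = 2|A| − 1 = 15, the minimum possible — so K = 15/8 is minimal, which holds iff A is an arithmetic progression.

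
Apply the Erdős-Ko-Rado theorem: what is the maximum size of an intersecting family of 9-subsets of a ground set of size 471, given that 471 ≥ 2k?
max |F| = C(470, 8) = 55622531674258770

The Erdős-Ko-Rado theorem states: for n ≥ 2k, an intersecting family of k-subsets of an n-element set has size at most C(n − 1, k − 1), with equality for 'star' families {A ⊆ [n] : |A| = k, i ∈ A} (fix an element i). For n = 471, k = 9: C(470, 8) = 55622531674258770.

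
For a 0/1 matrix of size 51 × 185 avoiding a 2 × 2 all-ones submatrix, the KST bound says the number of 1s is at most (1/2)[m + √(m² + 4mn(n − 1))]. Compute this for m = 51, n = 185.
z(51, 185; 2, 2) ≤ (1/2)[51 + √(51² + 4·51·185·184)] = (1/2)[51 + √6946761] = 1343.3354

Kővári–Sós–Turán: let r_1, ..., r_51 be the row sums and z = Σ r_i the total number of 1s. Each pair of columns can share at most one row with both entries 1 (else a 2×2 all-ones block appears), so Σ_i C(r_i, 2) ≤ C(185, 2) = 17020. By convexity Σ_i C(r_i, 2) ≥ 51·C(z/51, 2) = z(z − 51)/(2·51), giving z² − 51z − 51·185·184 ≤ 0 and hence z ≤ (1/2)[51 + √(2601 + 4·1736040)] = (1/2)[51 + √6946761] ≈ (1/2)(51 + 2635.6709) = 1343.3354.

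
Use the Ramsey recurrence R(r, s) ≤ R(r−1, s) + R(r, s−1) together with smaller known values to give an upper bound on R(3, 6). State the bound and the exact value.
R(3, 6) ≤ R(2, 6) + R(3, 5) = 6 + 14 = 20; exact value R(3, 6) = 18.

The Erdős–Szekeres recurrence R(r, s) ≤ R(r−1, s) + R(r, s−1) applied to (r, s) = (3, 6) gives
  R(3, 6) ≤ R(2, 6) + R(3, 5) = 6 + 14 = 20.
(Recall R(2, k) = k and R is symmetric.) The recurrence is not tight here (it gives 20, but the exact value is R(3, 6) = 18); the tight upper bound requires a sharper argument than the simple recurrence, combined with a lower-bound construction on K_{17}.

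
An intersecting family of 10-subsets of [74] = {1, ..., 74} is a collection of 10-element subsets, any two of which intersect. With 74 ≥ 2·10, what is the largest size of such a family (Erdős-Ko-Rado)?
max |F| = C(73, 9) = 97082021465

Erdős-Ko-Rado (1961): when n ≥ 2k, max |F| = C(n−1, k−1). The bound is attained by the star {A : i ∈ A} for any fixed i ∈ [n]. Here C(74−1, 10−1) = C(73, 9) = 97082021465.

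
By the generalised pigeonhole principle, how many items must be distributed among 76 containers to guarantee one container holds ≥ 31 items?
n = (31 − 1)·76 + 1 = 2281

By the generalised pigeonhole principle, to guarantee some box contains ≥ r objects we need more than (r − 1) · k objects total. Threshold: n = (r − 1) · k + 1. With r = 31 and k = 76: n = 30 · 76 + 1 = 2280 + 1 = 2281. For n = 2280 = 30 · 76, we can put exactly 30 objects in every box, avoiding 31 in any single one — so 2281 is tight.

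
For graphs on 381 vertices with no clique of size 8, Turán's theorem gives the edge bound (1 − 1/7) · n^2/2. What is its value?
Turán density bound = (6/7) · 381^2/2 = 435483/7 ≈ 62211.8571

Turán's theorem: ex(n, K_{r+1}) is achieved by the complete r-partite Turán graph T(n, r) with parts as balanced as possible, and is at most (1 − 1/r) · n^2/2. For r = 7, n = 381: the density bound is (6/7) · 145161/2 = 435483/7 ≈ 62211.8571. The integer-valued extremum is e(T(381, 7)) = 62211, which is strictly less than the density bound 435483/7 since 7 ∤ 381 (the parts of T(381, 7) cannot all be equal).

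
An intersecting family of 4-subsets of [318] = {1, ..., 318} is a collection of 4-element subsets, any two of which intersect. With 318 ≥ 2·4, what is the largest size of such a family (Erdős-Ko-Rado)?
max |F| = C(317, 3) = 5259030

Erdős-Ko-Rado (1961): when n ≥ 2k, max |F| = C(n−1, k−1). The bound is attained by the star {A : i ∈ A} for any fixed i ∈ [n]. Here C(318−1, 4−1) = C(317, 3) = 5259030.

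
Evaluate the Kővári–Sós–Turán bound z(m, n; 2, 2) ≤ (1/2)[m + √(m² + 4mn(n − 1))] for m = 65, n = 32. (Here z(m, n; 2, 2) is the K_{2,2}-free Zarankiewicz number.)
z(65, 32; 2, 2) ≤ (1/2)[65 + √(65² + 4·65·32·31)] = (1/2)[65 + √262145] = 288.5005

Kővári–Sós–Turán: let r_1, ..., r_65 be the row sums and z = Σ r_i the total number of 1s. Each pair of columns can share at most one row with both entries 1 (else a 2×2 all-ones block appears), so Σ_i C(r_i, 2) ≤ C(32, 2) = 496. By convexity Σ_i C(r_i, 2) ≥ 65·C(z/65, 2) = z(z − 65)/(2·65), giving z² − 65z − 65·32·31 ≤ 0 and hence z ≤ (1/2)[65 + √(4225 + 4·64480)] = (1/2)[65 + √262145] ≈ (1/2)(65 + 512.001) = 288.5005.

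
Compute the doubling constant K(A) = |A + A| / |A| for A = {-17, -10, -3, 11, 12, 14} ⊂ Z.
K = |A + A| / |A| = 19/6

Enumerate A + A = {a + b : a, b ∈ A}. With |A| = 6, there are |A|^2 = 36 ordered sum pairs; collecting distinct values, A + A = {-34, -27, -20, -13, -6, -5, -3, 1, 2, 4, 8, 9, 11, 22, 23, 24, 25, 26, 28}, so |A + A| = 19. Thus K = 19/6. For comparison, the minimum possible |A + A| over all 6-element sets is 2·6 − 1 = 11 (so min K = 11/6), attained only by arithmetic progressions.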